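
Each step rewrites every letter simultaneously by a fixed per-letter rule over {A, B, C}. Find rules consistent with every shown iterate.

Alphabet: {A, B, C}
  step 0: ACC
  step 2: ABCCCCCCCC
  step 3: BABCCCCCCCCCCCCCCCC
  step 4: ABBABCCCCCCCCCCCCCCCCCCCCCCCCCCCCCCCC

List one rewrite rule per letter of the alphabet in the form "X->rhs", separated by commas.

  step 3 ⇒ step 4: BABCCCCCCCCCCCCCCCC ⇒ AB·B·AB·CC·CC·CC·CC·CC·CC·CC·CC·CC·CC·CC·CC·CC·CC·CC·CC
    A ↦ B
    B ↦ AB
    C ↦ CC

A->B, B->AB, C->CC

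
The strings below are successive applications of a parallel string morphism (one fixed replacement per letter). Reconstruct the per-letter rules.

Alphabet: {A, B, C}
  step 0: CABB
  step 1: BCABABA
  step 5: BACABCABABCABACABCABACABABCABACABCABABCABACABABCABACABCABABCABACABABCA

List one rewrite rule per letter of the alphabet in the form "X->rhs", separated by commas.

  step 0 ⇒ step 1: CABB ⇒ B·CA·BA·BA
    A ↦ CA
    B ↦ BA
    C ↦ B

A->CA, B->BA, C->B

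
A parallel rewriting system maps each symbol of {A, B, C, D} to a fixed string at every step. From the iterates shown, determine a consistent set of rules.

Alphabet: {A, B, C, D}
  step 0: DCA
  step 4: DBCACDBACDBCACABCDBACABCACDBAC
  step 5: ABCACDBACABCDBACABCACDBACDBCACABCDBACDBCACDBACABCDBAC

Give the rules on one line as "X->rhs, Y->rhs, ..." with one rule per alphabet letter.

A->DB, B->C, C->AC, D->AB

  step 4 ⇒ step 5: DBCACDBACDBCACABCDBACABCACDBAC ⇒ AB·C·AC·DB·AC·AB·C·DB·AC·AB·C·AC·DB·AC·DB·C·AC·AB·C·DB·AC·DB·C·AC·DB·AC·AB·C·DB·AC
    A ↦ DB
    B ↦ C
    C ↦ AC
    D ↦ AB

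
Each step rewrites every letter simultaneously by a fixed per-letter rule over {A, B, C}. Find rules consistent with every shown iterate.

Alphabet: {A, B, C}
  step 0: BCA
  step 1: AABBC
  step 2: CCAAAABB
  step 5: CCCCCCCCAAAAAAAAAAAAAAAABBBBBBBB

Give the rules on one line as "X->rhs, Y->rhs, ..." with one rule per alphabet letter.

  step 1 ⇒ step 2: AABBC ⇒ C·C·AA·AA·BB
    A ↦ C
    B ↦ AA
    C ↦ BB

A->C, B->AA, C->BB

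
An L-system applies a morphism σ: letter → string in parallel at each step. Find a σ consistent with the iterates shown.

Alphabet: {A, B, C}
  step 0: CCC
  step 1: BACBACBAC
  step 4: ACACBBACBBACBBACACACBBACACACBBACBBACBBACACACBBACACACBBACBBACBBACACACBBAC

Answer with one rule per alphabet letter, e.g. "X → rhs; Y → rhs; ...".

A->B, B->AC, C->BAC

  step 0 ⇒ step 1: CCC ⇒ BAC·BAC·BAC
    C ↦ BAC
    A ↦ B  (constrained at step 1)
    B ↦ AC  (constrained at step 1)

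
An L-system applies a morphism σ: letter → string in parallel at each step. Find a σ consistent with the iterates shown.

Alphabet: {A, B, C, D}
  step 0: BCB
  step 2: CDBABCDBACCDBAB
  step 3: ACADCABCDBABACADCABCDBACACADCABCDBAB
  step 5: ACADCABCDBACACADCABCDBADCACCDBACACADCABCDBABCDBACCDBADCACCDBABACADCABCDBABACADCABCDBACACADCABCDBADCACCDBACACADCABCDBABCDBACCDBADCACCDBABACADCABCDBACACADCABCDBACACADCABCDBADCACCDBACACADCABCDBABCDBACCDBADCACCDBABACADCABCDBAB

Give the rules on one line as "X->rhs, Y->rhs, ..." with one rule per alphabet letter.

A->CDB, B->AB, C->AC, D->ADC

  step 2 ⇒ step 3: CDBABCDBACCDBAB ⇒ AC·ADC·AB·CDB·AB·AC·ADC·AB·CDB·AC·AC·ADC·AB·CDB·AB
    A ↦ CDB
    B ↦ AB
    C ↦ AC
    D ↦ ADC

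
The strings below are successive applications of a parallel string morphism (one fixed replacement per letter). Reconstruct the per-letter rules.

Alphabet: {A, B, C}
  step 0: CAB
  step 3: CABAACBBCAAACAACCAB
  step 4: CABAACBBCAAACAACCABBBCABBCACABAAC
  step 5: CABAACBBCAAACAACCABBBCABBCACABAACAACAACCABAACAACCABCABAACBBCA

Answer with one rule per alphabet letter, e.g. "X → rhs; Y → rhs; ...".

  step 4 ⇒ step 5: CABAACBBCAAACAACCABBBCABBCACABAAC ⇒ CA·B·AAC·B·B·CA·AAC·AAC·CA·B·B·B·CA·B·B·CA·CA·B·AAC·AAC·AAC·CA·B·AAC·AAC·CA·B·CA·B·AAC·B·B·CA
    A ↦ B
    B ↦ AAC
    C ↦ CA

A->B, B->AAC, C->CA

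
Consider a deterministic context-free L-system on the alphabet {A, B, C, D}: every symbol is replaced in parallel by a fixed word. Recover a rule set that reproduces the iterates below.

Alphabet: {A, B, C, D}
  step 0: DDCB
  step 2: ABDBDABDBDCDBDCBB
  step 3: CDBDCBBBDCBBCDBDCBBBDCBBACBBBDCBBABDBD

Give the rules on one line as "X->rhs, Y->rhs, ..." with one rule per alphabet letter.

A->CD, B->BD, C->A, D->CBB

  step 2 ⇒ step 3: ABDBDABDBDCDBDCBB ⇒ CD·BD·CBB·BD·CBB·CD·BD·CBB·BD·CBB·A·CBB·BD·CBB·A·BD·BD
    A ↦ CD
    B ↦ BD
    C ↦ A
    D ↦ CBB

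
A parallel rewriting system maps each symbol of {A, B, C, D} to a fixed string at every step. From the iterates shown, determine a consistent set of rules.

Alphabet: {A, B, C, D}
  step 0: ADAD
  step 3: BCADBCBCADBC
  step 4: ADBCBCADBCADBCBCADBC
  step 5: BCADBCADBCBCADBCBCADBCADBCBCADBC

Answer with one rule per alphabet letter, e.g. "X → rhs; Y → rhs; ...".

A->B, B->A, C->DBC, D->C

  step 4 ⇒ step 5: ADBCBCADBCADBCBCADBC ⇒ B·C·A·DBC·A·DBC·B·C·A·DBC·B·C·A·DBC·A·DBC·B·C·A·DBC
    A ↦ B
    B ↦ A
    C ↦ DBC
    D ↦ C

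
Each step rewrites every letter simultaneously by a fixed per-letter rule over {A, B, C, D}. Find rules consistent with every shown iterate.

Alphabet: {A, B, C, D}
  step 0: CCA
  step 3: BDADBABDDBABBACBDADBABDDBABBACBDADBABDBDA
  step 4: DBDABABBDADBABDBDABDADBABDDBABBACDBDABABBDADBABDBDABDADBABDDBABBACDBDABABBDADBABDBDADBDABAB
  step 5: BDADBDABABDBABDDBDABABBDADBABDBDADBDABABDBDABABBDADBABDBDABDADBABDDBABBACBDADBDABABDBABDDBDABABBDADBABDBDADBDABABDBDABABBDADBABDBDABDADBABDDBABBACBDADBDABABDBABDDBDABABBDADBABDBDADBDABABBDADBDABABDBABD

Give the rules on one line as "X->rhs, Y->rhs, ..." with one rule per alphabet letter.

  step 4 ⇒ step 5: DBDABABBDADBABDBDABDADBABDDBABBACDBDABABBDADBABDBDABDADBABDDBABBACDBDABABBDADBABDBDADBDABAB ⇒ BDA·D·BDA·BAB·D·BAB·D·D·BDA·BAB·BDA·D·BAB·D·BDA·D·BDA·BAB·D·BDA·BAB·BDA·D·BAB·D·BDA·BDA·D·BAB·D·D·BAB·BAC·BDA·D·BDA·BAB·D·BAB·D·D·BDA·BAB·BDA·D·BAB·D·BDA·D·BDA·BAB·D·BDA·BAB·BDA·D·BAB·D·BDA·BDA·D·BAB·D·D·BAB·BAC·BDA·D·BDA·BAB·D·BAB·D·D·BDA·BAB·BDA·D·BAB·D·BDA·D·BDA·BAB·BDA·D·BDA·BAB·D·BAB·D
    A ↦ BAB
    B ↦ D
    C ↦ BAC
    D ↦ BDA

A->BAB, B->D, C->BAC, D->BDA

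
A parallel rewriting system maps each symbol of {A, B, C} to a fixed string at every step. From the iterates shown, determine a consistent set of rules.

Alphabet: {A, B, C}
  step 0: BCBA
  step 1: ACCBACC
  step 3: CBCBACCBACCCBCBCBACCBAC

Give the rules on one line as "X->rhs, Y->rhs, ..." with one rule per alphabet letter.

A->C, B->AC, C->CB

  step 0 ⇒ step 1: BCBA ⇒ AC·CB·AC·C
    A ↦ C
    B ↦ AC
    C ↦ CB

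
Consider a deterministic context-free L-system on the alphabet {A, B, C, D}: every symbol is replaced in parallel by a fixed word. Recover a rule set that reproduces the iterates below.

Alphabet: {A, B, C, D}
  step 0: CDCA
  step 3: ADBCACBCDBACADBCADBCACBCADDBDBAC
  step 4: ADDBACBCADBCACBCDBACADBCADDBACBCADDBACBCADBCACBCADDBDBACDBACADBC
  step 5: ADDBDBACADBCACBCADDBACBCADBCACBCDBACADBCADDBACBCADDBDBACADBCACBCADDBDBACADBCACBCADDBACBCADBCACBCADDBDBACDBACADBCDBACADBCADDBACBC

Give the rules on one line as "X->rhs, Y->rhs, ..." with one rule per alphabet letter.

  step 4 ⇒ step 5: ADDBACBCADBCACBCDBACADBCADDBACBCADDBACBCADBCACBCADDBDBACDBACADBC ⇒ AD·DB·DB·AC·AD·BC·AC·BC·AD·DB·AC·BC·AD·BC·AC·BC·DB·AC·AD·BC·AD·DB·AC·BC·AD·DB·DB·AC·AD·BC·AC·BC·AD·DB·DB·AC·AD·BC·AC·BC·AD·DB·AC·BC·AD·BC·AC·BC·AD·DB·DB·AC·DB·AC·AD·BC·DB·AC·AD·BC·AD·DB·AC·BC
    A ↦ AD
    B ↦ AC
    C ↦ BC
    D ↦ DB

A->AD, B->AC, C->BC, D->DB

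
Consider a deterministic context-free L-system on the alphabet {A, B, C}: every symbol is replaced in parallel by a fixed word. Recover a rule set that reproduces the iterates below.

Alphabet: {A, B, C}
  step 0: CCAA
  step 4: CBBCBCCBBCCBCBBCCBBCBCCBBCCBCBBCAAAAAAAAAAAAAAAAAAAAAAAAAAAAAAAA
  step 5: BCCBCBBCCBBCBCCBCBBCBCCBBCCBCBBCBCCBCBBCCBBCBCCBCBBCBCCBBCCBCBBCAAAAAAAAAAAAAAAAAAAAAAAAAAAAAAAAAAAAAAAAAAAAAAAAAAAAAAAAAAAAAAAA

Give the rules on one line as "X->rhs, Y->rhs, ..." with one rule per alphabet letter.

A->AA, B->CB, C->BC

  step 4 ⇒ step 5: CBBCBCCBBCCBCBBCCBBCBCCBBCCBCBBCAAAAAAAAAAAAAAAAAAAAAAAAAAAAAAAA ⇒ BC·CB·CB·BC·CB·BC·BC·CB·CB·BC·BC·CB·BC·CB·CB·BC·BC·CB·CB·BC·CB·BC·BC·CB·CB·BC·BC·CB·BC·CB·CB·BC·AA·AA·AA·AA·AA·AA·AA·AA·AA·AA·AA·AA·AA·AA·AA·AA·AA·AA·AA·AA·AA·AA·AA·AA·AA·AA·AA·AA·AA·AA·AA·AA
    A ↦ AA
    B ↦ CB
    C ↦ BC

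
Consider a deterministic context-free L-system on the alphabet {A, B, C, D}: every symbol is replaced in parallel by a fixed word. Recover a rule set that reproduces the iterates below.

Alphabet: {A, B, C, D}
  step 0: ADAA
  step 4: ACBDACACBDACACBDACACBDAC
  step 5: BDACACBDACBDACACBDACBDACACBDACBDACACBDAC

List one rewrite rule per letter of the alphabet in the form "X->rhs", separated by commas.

A->BD, B->A, C->AC, D->C

  step 4 ⇒ step 5: ACBDACACBDACACBDACACBDAC ⇒ BD·AC·A·C·BD·AC·BD·AC·A·C·BD·AC·BD·AC·A·C·BD·AC·BD·AC·A·C·BD·AC
    A ↦ BD
    B ↦ A
    C ↦ AC
    D ↦ C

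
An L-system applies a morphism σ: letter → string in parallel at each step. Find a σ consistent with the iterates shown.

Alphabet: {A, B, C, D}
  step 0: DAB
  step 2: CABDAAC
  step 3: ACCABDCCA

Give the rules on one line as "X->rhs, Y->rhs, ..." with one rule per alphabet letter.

A->C, B->CA, C->A, D->BD

  step 2 ⇒ step 3: CABDAAC ⇒ A·C·CA·BD·C·C·A
    A ↦ C
    B ↦ CA
    C ↦ A
    D ↦ BD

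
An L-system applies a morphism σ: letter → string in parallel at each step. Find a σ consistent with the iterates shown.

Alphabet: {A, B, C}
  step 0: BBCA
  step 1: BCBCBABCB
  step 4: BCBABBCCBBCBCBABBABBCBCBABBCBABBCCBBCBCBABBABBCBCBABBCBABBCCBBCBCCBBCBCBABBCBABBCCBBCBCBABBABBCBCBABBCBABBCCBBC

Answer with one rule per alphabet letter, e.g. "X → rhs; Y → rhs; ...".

A->CB, B->BC, C->BAB

  step 0 ⇒ step 1: BBCA ⇒ BC·BC·BAB·CB
    A ↦ CB
    B ↦ BC
    C ↦ BAB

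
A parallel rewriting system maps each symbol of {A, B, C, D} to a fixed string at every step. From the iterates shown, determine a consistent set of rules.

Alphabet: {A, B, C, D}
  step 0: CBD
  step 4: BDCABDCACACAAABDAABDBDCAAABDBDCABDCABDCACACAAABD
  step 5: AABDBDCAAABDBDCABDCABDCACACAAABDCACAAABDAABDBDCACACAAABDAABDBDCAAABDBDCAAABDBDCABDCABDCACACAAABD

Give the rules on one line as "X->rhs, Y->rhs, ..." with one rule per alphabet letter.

  step 4 ⇒ step 5: BDCABDCACACAAABDAABDBDCAAABDBDCABDCABDCACACAAABD ⇒ AA·BD·BD·CA·AA·BD·BD·CA·BD·CA·BD·CA·CA·CA·AA·BD·CA·CA·AA·BD·AA·BD·BD·CA·CA·CA·AA·BD·AA·BD·BD·CA·AA·BD·BD·CA·AA·BD·BD·CA·BD·CA·BD·CA·CA·CA·AA·BD
    A ↦ CA
    B ↦ AA
    C ↦ BD
    D ↦ BD

A->CA, B->AA, C->BD, D->BD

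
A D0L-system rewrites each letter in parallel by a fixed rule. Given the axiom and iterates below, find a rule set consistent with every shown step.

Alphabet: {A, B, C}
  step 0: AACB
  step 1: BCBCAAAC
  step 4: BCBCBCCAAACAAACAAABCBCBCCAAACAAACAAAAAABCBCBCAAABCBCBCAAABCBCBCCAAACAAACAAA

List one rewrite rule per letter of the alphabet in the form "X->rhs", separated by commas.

A->BC, B->C, C->AAA

  step 0 ⇒ step 1: AACB ⇒ BC·BC·AAA·C
    A ↦ BC
    B ↦ C
    C ↦ AAA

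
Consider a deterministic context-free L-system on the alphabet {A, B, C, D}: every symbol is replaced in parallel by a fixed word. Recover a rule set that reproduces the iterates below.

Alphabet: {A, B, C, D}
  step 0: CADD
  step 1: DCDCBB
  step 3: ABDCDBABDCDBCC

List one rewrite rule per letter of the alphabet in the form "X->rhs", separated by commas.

  step 0 ⇒ step 1: CADD ⇒ DCD·C·B·B
    A ↦ C
    C ↦ DCD
    D ↦ B
    B ↦ A  (constrained at step 1)

A->C, B->A, C->DCD, D->B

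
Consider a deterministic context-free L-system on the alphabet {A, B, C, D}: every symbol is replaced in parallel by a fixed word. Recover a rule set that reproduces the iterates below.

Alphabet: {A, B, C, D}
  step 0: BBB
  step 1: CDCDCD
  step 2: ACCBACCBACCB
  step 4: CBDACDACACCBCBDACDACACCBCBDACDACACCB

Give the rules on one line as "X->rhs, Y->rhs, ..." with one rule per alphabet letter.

  step 1 ⇒ step 2: CDCDCD ⇒ AC·CB·AC·CB·AC·CB
    C ↦ AC
    D ↦ CB
    A ↦ D  (constrained at step 2)
  step 0 ⇒ step 1: BBB ⇒ CD·CD·CD
    B ↦ CD

A->D, B->CD, C->AC, D->CB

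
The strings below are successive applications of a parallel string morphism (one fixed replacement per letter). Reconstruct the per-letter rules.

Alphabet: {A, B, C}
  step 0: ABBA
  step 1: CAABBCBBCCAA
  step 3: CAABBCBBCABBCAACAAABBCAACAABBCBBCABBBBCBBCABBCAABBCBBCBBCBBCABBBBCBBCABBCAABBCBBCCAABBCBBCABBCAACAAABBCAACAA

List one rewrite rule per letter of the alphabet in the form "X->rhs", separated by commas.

A->CAA, B->BBC, C->ABB

  step 0 ⇒ step 1: ABBA ⇒ CAA·BBC·BBC·CAA
    A ↦ CAA
    B ↦ BBC
    C ↦ ABB  (constrained at step 1)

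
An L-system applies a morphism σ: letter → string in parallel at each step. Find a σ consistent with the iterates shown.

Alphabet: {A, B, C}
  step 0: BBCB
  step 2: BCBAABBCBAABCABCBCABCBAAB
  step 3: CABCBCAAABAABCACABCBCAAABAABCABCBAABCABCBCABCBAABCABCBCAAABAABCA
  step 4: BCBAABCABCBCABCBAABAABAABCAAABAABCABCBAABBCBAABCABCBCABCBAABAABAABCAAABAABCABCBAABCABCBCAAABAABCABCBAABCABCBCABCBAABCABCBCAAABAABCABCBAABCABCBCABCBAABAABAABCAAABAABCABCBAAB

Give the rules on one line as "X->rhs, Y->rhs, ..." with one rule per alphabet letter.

  step 3 ⇒ step 4: CABCBCAAABAABCACABCBCAAABAABCABCBAABCABCBCABCBAABCABCBCAAABAABCA ⇒ BCB·AAB·CA·BCB·CA·BCB·AAB·AAB·AAB·CA·AAB·AAB·CA·BCB·AAB·BCB·AAB·CA·BCB·CA·BCB·AAB·AAB·AAB·CA·AAB·AAB·CA·BCB·AAB·CA·BCB·CA·AAB·AAB·CA·BCB·AAB·CA·BCB·CA·BCB·AAB·CA·BCB·CA·AAB·AAB·CA·BCB·AAB·CA·BCB·CA·BCB·AAB·AAB·AAB·CA·AAB·AAB·CA·BCB·AAB
    A ↦ AAB
    B ↦ CA
    C ↦ BCB

A->AAB, B->CA, C->BCB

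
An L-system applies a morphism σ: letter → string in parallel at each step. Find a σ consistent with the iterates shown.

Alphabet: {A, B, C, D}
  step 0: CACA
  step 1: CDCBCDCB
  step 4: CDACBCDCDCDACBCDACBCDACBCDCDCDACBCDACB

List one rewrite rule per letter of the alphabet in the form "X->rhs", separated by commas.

  step 0 ⇒ step 1: CACA ⇒ CD·CB·CD·CB
    A ↦ CB
    C ↦ CD
    B ↦ CD  (constrained at step 1)
    D ↦ A  (constrained at step 1)

A->CB, B->CD, C->CD, D->A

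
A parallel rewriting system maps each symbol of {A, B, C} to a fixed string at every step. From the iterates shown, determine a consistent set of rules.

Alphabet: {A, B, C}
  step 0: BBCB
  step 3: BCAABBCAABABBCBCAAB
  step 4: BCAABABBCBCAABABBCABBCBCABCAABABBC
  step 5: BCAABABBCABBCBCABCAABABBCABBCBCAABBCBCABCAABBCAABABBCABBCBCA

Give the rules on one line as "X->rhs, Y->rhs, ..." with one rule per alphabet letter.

A->AB, B->BC, C->A

  step 4 ⇒ step 5: BCAABABBCBCAABABBCABBCBCABCAABABBC ⇒ BC·A·AB·AB·BC·AB·BC·BC·A·BC·A·AB·AB·BC·AB·BC·BC·A·AB·BC·BC·A·BC·A·AB·BC·A·AB·AB·BC·AB·BC·BC·A
    A ↦ AB
    B ↦ BC
    C ↦ A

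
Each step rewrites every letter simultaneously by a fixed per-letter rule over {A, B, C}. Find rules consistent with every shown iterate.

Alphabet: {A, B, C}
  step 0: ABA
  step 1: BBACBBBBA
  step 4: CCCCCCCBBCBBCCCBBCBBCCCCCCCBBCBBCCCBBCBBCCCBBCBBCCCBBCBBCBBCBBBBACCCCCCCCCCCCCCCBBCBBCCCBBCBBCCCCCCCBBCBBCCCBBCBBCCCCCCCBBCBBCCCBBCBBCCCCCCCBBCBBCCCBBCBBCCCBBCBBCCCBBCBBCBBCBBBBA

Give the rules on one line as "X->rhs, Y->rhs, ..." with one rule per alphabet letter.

A->BBA, B->CBB, C->CC

  step 0 ⇒ step 1: ABA ⇒ BBA·CBB·BBA
    A ↦ BBA
    B ↦ CBB
    C ↦ CC  (constrained at step 1)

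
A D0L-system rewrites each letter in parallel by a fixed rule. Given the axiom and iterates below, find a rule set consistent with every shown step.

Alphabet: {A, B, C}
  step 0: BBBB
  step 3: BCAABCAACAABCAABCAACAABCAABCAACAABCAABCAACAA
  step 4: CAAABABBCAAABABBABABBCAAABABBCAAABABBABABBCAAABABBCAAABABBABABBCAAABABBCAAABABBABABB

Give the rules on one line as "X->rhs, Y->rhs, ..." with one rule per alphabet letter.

  step 3 ⇒ step 4: BCAABCAACAABCAABCAACAABCAABCAACAABCAABCAACAA ⇒ CAA·ABA·B·B·CAA·ABA·B·B·ABA·B·B·CAA·ABA·B·B·CAA·ABA·B·B·ABA·B·B·CAA·ABA·B·B·CAA·ABA·B·B·ABA·B·B·CAA·ABA·B·B·CAA·ABA·B·B·ABA·B·B
    A ↦ B
    B ↦ CAA
    C ↦ ABA

A->B, B->CAA, C->ABA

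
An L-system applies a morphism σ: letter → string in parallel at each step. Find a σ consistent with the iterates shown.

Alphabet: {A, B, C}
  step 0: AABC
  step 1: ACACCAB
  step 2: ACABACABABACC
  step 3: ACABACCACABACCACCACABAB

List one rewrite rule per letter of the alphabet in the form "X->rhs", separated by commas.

A->AC, B->C, C->AB

  step 2 ⇒ step 3: ACABACABABACC ⇒ AC·AB·AC·C·AC·AB·AC·C·AC·C·AC·AB·AB
    A ↦ AC
    B ↦ C
    C ↦ AB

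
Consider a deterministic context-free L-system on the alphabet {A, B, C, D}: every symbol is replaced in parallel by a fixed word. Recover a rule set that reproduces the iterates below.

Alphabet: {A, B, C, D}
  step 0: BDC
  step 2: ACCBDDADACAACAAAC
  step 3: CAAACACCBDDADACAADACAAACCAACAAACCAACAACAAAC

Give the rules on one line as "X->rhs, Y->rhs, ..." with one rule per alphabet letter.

  step 2 ⇒ step 3: ACCBDDADACAACAAAC ⇒ CAA·AC·AC·CBD·DA·DA·CAA·DA·CAA·AC·CAA·CAA·AC·CAA·CAA·CAA·AC
    A ↦ CAA
    B ↦ CBD
    C ↦ AC
    D ↦ DA

A->CAA, B->CBD, C->AC, D->DA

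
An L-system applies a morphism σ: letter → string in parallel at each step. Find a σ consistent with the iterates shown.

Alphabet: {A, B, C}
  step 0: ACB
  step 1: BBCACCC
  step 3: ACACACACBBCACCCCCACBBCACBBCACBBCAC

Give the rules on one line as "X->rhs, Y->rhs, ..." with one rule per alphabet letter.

  step 0 ⇒ step 1: ACB ⇒ BBC·AC·CC
    A ↦ BBC
    B ↦ CC
    C ↦ AC

A->BBC, B->CC, C->AC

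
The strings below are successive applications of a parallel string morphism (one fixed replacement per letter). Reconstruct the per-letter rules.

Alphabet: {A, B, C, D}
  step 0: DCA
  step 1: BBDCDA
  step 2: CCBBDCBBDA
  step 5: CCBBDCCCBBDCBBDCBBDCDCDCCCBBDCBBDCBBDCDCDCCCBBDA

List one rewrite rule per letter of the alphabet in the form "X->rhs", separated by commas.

  step 1 ⇒ step 2: BBDCDA ⇒ C·C·BB·DC·BB·DA
    A ↦ DA
    B ↦ C
    C ↦ DC
    D ↦ BB

A->DA, B->C, C->DC, D->BB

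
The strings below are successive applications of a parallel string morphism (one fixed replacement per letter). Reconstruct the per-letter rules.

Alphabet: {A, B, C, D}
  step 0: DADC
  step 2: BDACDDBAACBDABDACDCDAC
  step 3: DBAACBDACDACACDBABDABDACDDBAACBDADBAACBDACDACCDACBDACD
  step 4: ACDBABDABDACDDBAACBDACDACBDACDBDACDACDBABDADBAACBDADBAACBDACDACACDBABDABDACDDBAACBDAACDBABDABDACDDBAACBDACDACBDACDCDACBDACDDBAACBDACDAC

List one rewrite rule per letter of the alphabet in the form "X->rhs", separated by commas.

  step 3 ⇒ step 4: DBAACBDACDACACDBABDABDACDDBAACBDADBAACBDACDACCDACBDACD ⇒ AC·DBA·BDA·BDA·CD·DBA·AC·BDA·CD·AC·BDA·CD·BDA·CD·AC·DBA·BDA·DBA·AC·BDA·DBA·AC·BDA·CD·AC·AC·DBA·BDA·BDA·CD·DBA·AC·BDA·AC·DBA·BDA·BDA·CD·DBA·AC·BDA·CD·AC·BDA·CD·CD·AC·BDA·CD·DBA·AC·BDA·CD·AC
    A ↦ BDA
    B ↦ DBA
    C ↦ CD
    D ↦ AC

A->BDA, B->DBA, C->CD, D->AC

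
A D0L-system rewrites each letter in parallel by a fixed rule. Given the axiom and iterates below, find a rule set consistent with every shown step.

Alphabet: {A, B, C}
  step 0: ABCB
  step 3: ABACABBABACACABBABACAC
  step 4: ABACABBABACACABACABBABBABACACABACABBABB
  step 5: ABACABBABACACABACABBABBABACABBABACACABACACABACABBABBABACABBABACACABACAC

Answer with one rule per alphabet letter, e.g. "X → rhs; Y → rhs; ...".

A->AB, B->AC, C->B

  step 4 ⇒ step 5: ABACABBABACACABACABBABBABACACABACABBABB ⇒ AB·AC·AB·B·AB·AC·AC·AB·AC·AB·B·AB·B·AB·AC·AB·B·AB·AC·AC·AB·AC·AC·AB·AC·AB·B·AB·B·AB·AC·AB·B·AB·AC·AC·AB·AC·AC
    A ↦ AB
    B ↦ AC
    C ↦ B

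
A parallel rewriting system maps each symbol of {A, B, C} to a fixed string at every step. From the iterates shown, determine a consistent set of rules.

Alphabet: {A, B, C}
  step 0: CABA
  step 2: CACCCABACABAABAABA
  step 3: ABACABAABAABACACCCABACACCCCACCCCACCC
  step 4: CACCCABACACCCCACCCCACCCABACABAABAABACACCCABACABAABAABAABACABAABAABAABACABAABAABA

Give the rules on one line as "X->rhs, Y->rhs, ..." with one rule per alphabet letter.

A->C, B->ACC, C->ABA

  step 3 ⇒ step 4: ABACABAABAABACACCCABACACCCCACCCCACCC ⇒ C·ACC·C·ABA·C·ACC·C·C·ACC·C·C·ACC·C·ABA·C·ABA·ABA·ABA·C·ACC·C·ABA·C·ABA·ABA·ABA·ABA·C·ABA·ABA·ABA·ABA·C·ABA·ABA·ABA
    A ↦ C
    B ↦ ACC
    C ↦ ABA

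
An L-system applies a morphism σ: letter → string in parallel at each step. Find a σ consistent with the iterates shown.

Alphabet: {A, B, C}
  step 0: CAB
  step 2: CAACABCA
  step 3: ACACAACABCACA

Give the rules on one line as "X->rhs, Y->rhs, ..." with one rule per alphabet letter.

A->CA, B->BC, C->A

  step 2 ⇒ step 3: CAACABCA ⇒ A·CA·CA·A·CA·BC·A·CA
    A ↦ CA
    B ↦ BC
    C ↦ A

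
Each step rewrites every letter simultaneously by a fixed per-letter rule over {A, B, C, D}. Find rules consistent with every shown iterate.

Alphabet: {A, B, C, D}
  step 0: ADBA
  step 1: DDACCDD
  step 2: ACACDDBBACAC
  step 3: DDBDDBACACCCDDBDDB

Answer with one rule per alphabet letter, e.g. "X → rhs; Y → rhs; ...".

  step 2 ⇒ step 3: ACACDDBBACAC ⇒ DD·B·DD·B·AC·AC·C·C·DD·B·DD·B
    A ↦ DD
    B ↦ C
    C ↦ B
    D ↦ AC

A->DD, B->C, C->B, D->AC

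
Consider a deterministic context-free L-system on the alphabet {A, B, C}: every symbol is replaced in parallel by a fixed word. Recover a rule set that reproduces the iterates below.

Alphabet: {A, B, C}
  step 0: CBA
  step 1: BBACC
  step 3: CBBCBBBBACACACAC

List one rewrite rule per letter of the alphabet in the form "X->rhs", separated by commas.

  step 0 ⇒ step 1: CBA ⇒ BB·AC·C
    A ↦ C
    B ↦ AC
    C ↦ BB

A->C, B->AC, C->BB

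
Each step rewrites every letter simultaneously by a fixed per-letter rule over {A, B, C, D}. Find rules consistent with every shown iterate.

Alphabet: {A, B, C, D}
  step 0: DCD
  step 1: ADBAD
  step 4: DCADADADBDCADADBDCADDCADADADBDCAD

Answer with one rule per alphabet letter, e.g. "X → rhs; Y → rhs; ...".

A->DC, B->AD, C->B, D->AD

  step 0 ⇒ step 1: DCD ⇒ AD·B·AD
    C ↦ B
    D ↦ AD
    A ↦ DC  (constrained at step 1)
    B ↦ AD  (constrained at step 1)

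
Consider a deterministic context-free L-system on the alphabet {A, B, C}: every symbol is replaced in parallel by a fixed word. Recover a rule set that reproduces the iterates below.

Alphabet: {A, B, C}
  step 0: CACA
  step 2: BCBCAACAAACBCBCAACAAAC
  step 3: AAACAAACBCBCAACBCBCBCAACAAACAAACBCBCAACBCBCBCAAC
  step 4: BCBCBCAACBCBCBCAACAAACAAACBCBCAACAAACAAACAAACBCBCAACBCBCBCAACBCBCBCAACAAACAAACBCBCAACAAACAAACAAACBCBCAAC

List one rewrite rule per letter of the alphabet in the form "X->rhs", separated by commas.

A->BC, B->A, C->AAC

  step 3 ⇒ step 4: AAACAAACBCBCAACBCBCBCAACAAACAAACBCBCAACBCBCBCAAC ⇒ BC·BC·BC·AAC·BC·BC·BC·AAC·A·AAC·A·AAC·BC·BC·AAC·A·AAC·A·AAC·A·AAC·BC·BC·AAC·BC·BC·BC·AAC·BC·BC·BC·AAC·A·AAC·A·AAC·BC·BC·AAC·A·AAC·A·AAC·A·AAC·BC·BC·AAC
    A ↦ BC
    B ↦ A
    C ↦ AAC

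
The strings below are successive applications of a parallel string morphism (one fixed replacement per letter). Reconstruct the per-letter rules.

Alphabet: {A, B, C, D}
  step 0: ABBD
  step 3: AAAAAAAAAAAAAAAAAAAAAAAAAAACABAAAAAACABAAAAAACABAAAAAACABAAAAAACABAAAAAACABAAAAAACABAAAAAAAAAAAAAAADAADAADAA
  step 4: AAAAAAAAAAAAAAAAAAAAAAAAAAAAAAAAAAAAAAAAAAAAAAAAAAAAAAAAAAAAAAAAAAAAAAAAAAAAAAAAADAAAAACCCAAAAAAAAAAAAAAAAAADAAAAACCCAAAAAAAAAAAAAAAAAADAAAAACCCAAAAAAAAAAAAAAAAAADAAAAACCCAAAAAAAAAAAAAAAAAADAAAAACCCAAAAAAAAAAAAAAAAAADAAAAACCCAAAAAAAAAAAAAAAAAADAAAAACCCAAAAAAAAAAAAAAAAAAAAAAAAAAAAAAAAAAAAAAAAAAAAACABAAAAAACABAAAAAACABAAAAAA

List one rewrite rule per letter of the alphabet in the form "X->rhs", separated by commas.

  step 3 ⇒ step 4: AAAAAAAAAAAAAAAAAAAAAAAAAAACABAAAAAACABAAAAAACABAAAAAACABAAAAAACABAAAAAACABAAAAAACABAAAAAAAAAAAAAAADAADAADAA ⇒ AAA·AAA·AAA·AAA·AAA·AAA·AAA·AAA·AAA·AAA·AAA·AAA·AAA·AAA·AAA·AAA·AAA·AAA·AAA·AAA·AAA·AAA·AAA·AAA·AAA·AAA·AAA·DAA·AAA·CCC·AAA·AAA·AAA·AAA·AAA·AAA·DAA·AAA·CCC·AAA·AAA·AAA·AAA·AAA·AAA·DAA·AAA·CCC·AAA·AAA·AAA·AAA·AAA·AAA·DAA·AAA·CCC·AAA·AAA·AAA·AAA·AAA·AAA·DAA·AAA·CCC·AAA·AAA·AAA·AAA·AAA·AAA·DAA·AAA·CCC·AAA·AAA·AAA·AAA·AAA·AAA·DAA·AAA·CCC·AAA·AAA·AAA·AAA·AAA·AAA·AAA·AAA·AAA·AAA·AAA·AAA·AAA·AAA·AAA·CAB·AAA·AAA·CAB·AAA·AAA·CAB·AAA·AAA
    A ↦ AAA
    B ↦ CCC
    C ↦ DAA
    D ↦ CAB

A->AAA, B->CCC, C->DAA, D->CAB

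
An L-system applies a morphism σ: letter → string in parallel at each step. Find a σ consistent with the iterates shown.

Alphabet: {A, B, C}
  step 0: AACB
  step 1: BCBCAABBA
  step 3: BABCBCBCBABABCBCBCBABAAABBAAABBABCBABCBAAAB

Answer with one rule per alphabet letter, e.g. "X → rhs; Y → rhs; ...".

  step 0 ⇒ step 1: AACB ⇒ BC·BC·AAB·BA
    A ↦ BC
    B ↦ BA
    C ↦ AAB

A->BC, B->BA, C->AAB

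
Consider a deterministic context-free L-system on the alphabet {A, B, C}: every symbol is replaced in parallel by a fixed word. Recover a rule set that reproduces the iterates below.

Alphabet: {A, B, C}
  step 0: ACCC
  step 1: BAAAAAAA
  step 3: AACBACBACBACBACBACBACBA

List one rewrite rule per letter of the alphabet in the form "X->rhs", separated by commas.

A->BA, B->C, C->AA

  step 0 ⇒ step 1: ACCC ⇒ BA·AA·AA·AA
    A ↦ BA
    C ↦ AA
    B ↦ C  (constrained at step 1)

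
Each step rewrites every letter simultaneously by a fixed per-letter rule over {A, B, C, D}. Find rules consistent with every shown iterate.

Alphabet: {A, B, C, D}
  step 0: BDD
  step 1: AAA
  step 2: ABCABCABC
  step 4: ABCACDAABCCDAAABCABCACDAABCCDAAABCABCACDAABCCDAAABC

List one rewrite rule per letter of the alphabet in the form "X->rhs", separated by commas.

  step 1 ⇒ step 2: AAA ⇒ ABC·ABC·ABC
    A ↦ ABC
  step 0 ⇒ step 1: BDD ⇒ A·A·A
    B ↦ A
    C ↦ CDA  (constrained at step 2)
  step 0 ⇒ step 1: BDD ⇒ A·A·A
    D ↦ A

A->ABC, B->A, C->CDA, D->A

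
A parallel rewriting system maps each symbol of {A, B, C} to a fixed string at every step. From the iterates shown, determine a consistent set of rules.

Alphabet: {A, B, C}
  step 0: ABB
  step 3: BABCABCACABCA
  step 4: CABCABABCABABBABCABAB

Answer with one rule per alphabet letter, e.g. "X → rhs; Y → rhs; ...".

A->B, B->CA, C->BA

  step 3 ⇒ step 4: BABCABCACABCA ⇒ CA·B·CA·BA·B·CA·BA·B·BA·B·CA·BA·B
    A ↦ B
    B ↦ CA
    C ↦ BA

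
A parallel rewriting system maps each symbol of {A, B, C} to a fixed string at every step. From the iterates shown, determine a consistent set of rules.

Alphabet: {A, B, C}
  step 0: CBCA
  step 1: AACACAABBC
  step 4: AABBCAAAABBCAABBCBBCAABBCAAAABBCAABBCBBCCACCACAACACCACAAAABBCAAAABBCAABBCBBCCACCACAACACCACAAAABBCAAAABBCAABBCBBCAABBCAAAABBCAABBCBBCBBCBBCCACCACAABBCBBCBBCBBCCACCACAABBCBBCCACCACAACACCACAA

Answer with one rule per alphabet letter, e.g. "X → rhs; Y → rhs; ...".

  step 0 ⇒ step 1: CBCA ⇒ AA·CAC·AA·BBC
    A ↦ BBC
    B ↦ CAC
    C ↦ AA

A->BBC, B->CAC, C->AA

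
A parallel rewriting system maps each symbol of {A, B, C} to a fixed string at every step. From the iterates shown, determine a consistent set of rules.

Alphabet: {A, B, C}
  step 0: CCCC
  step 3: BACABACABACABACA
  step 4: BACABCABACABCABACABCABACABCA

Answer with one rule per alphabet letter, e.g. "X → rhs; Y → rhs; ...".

A->CA, B->BA, C->B

  step 3 ⇒ step 4: BACABACABACABACA ⇒ BA·CA·B·CA·BA·CA·B·CA·BA·CA·B·CA·BA·CA·B·CA
    A ↦ CA
    B ↦ BA
    C ↦ B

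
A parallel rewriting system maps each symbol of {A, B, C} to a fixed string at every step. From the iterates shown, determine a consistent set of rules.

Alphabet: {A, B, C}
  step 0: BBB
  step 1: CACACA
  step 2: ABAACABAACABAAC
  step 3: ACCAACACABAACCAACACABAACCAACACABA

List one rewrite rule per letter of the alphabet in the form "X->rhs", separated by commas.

A->AC, B->CA, C->ABA

  step 2 ⇒ step 3: ABAACABAACABAAC ⇒ AC·CA·AC·AC·ABA·AC·CA·AC·AC·ABA·AC·CA·AC·AC·ABA
    A ↦ AC
    B ↦ CA
    C ↦ ABA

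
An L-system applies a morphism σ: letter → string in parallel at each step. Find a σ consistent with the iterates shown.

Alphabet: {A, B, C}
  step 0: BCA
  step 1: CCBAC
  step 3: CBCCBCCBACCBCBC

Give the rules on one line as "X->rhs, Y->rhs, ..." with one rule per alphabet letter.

A->AC, B->C, C->CB

  step 0 ⇒ step 1: BCA ⇒ C·CB·AC
    A ↦ AC
    B ↦ C
    C ↦ CB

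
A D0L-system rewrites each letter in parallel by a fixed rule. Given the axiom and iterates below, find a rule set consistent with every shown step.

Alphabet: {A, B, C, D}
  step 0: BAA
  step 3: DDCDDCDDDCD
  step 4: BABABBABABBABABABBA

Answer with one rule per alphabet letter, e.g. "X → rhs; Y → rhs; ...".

  step 3 ⇒ step 4: DDCDDCDDDCD ⇒ BA·BA·B·BA·BA·B·BA·BA·BA·B·BA
    C ↦ B
    D ↦ BA
    A ↦ DC  (constrained at step 0)
    B ↦ D  (constrained at step 0)

A->DC, B->D, C->B, D->BA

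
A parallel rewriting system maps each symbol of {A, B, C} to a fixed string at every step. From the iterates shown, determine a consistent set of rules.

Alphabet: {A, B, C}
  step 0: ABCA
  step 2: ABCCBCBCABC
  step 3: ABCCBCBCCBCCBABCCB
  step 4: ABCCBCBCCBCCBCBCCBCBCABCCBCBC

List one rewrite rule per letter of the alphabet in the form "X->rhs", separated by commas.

A->AB, B->C, C->CB

  step 3 ⇒ step 4: ABCCBCBCCBCCBABCCB ⇒ AB·C·CB·CB·C·CB·C·CB·CB·C·CB·CB·C·AB·C·CB·CB·C
    A ↦ AB
    B ↦ C
    C ↦ CB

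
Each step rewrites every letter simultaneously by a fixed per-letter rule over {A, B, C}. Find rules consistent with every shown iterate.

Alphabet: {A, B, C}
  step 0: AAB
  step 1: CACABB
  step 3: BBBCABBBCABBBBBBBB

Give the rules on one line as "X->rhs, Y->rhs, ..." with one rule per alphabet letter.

A->CA, B->BB, C->B

  step 0 ⇒ step 1: AAB ⇒ CA·CA·BB
    A ↦ CA
    B ↦ BB
    C ↦ B  (constrained at step 1)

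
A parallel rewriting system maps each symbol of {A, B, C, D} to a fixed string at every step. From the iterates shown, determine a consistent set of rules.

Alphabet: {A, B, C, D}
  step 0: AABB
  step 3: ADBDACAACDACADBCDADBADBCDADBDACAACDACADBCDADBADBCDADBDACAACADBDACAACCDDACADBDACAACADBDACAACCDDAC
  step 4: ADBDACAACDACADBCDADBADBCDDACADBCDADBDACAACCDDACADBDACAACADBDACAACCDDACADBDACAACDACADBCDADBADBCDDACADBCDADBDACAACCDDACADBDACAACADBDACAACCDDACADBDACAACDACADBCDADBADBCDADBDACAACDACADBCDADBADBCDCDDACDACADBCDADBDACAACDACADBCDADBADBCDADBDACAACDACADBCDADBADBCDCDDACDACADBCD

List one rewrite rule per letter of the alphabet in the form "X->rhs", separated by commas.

  step 3 ⇒ step 4: ADBDACAACDACADBCDADBADBCDADBDACAACDACADBCDADBADBCDADBDACAACADBDACAACCDDACADBDACAACADBDACAACCDDAC ⇒ ADB·DAC·AAC·DAC·ADB·CD·ADB·ADB·CD·DAC·ADB·CD·ADB·DAC·AAC·CD·DAC·ADB·DAC·AAC·ADB·DAC·AAC·CD·DAC·ADB·DAC·AAC·DAC·ADB·CD·ADB·ADB·CD·DAC·ADB·CD·ADB·DAC·AAC·CD·DAC·ADB·DAC·AAC·ADB·DAC·AAC·CD·DAC·ADB·DAC·AAC·DAC·ADB·CD·ADB·ADB·CD·ADB·DAC·AAC·DAC·ADB·CD·ADB·ADB·CD·CD·DAC·DAC·ADB·CD·ADB·DAC·AAC·DAC·ADB·CD·ADB·ADB·CD·ADB·DAC·AAC·DAC·ADB·CD·ADB·ADB·CD·CD·DAC·DAC·ADB·CD
    A ↦ ADB
    B ↦ AAC
    C ↦ CD
    D ↦ DAC

A->ADB, B->AAC, C->CD, D->DAC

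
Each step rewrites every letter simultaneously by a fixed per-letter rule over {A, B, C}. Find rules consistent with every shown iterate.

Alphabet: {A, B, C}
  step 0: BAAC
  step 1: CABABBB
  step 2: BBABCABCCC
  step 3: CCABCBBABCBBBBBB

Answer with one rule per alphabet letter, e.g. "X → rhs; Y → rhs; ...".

  step 2 ⇒ step 3: BBABCABCCC ⇒ C·C·AB·C·BB·AB·C·BB·BB·BB
    A ↦ AB
    B ↦ C
    C ↦ BB

A->AB, B->C, C->BB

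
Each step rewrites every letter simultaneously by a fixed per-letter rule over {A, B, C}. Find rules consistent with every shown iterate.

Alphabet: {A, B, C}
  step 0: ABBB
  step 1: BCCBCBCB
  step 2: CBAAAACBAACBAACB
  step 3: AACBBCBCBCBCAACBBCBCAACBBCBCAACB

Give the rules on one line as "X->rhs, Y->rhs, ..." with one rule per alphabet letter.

A->BC, B->CB, C->AA

  step 2 ⇒ step 3: CBAAAACBAACBAACB ⇒ AA·CB·BC·BC·BC·BC·AA·CB·BC·BC·AA·CB·BC·BC·AA·CB
    A ↦ BC
    B ↦ CB
    C ↦ AA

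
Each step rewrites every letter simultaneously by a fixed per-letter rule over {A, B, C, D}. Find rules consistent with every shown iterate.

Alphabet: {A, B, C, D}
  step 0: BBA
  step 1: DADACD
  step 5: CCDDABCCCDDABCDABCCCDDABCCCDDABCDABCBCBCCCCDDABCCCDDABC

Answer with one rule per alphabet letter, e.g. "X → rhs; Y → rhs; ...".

A->CD, B->DA, C->BC, D->C

  step 0 ⇒ step 1: BBA ⇒ DA·DA·CD
    A ↦ CD
    B ↦ DA
    C ↦ BC  (constrained at step 1)
    D ↦ C  (constrained at step 1)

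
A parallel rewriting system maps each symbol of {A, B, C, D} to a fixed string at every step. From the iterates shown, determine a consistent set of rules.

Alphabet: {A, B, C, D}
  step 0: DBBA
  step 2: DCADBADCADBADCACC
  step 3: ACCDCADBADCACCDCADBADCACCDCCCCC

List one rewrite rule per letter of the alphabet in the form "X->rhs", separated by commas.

A->DC, B->DBA, C->CC, D->A

  step 2 ⇒ step 3: DCADBADCADBADCACC ⇒ A·CC·DC·A·DBA·DC·A·CC·DC·A·DBA·DC·A·CC·DC·CC·CC
    A ↦ DC
    B ↦ DBA
    C ↦ CC
    D ↦ A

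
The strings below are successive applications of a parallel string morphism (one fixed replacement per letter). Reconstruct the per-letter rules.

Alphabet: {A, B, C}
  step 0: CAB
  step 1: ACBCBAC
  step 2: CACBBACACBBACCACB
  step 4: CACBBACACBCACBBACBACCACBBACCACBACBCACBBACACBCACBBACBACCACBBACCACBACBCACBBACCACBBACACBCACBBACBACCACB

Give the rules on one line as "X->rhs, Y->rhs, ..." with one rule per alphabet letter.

  step 1 ⇒ step 2: ACBCBAC ⇒ C·ACB·BAC·ACB·BAC·C·ACB
    A ↦ C
    B ↦ BAC
    C ↦ ACB

A->C, B->BAC, C->ACB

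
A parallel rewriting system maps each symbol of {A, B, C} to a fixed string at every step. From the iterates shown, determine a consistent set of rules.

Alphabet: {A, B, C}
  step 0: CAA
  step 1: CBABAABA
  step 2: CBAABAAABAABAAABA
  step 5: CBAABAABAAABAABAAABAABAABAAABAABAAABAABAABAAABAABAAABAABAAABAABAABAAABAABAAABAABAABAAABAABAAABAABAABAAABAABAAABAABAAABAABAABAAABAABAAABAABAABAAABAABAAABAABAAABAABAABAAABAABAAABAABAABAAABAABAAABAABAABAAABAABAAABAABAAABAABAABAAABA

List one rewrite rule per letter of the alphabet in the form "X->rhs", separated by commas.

  step 1 ⇒ step 2: CBABAABA ⇒ CB·A·ABA·A·ABA·ABA·A·ABA
    A ↦ ABA
    B ↦ A
    C ↦ CB

A->ABA, B->A, C->CB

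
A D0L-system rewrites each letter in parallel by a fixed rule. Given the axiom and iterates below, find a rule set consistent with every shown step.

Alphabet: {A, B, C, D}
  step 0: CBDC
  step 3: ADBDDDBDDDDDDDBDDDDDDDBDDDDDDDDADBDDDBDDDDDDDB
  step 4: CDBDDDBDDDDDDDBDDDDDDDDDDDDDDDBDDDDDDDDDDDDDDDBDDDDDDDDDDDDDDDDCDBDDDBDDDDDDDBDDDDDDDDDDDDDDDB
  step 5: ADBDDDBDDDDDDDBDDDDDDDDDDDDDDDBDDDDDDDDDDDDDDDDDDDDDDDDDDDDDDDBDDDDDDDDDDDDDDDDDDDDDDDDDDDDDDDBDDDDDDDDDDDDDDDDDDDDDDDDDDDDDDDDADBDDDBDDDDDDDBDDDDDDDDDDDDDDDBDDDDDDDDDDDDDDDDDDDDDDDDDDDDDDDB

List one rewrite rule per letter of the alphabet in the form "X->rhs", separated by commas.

  step 4 ⇒ step 5: CDBDDDBDDDDDDDBDDDDDDDDDDDDDDDBDDDDDDDDDDDDDDDBDDDDDDDDDDDDDDDDCDBDDDBDDDDDDDBDDDDDDDDDDDDDDDB ⇒ ADB·DD·DB·DD·DD·DD·DB·DD·DD·DD·DD·DD·DD·DD·DB·DD·DD·DD·DD·DD·DD·DD·DD·DD·DD·DD·DD·DD·DD·DD·DB·DD·DD·DD·DD·DD·DD·DD·DD·DD·DD·DD·DD·DD·DD·DD·DB·DD·DD·DD·DD·DD·DD·DD·DD·DD·DD·DD·DD·DD·DD·DD·DD·ADB·DD·DB·DD·DD·DD·DB·DD·DD·DD·DD·DD·DD·DD·DB·DD·DD·DD·DD·DD·DD·DD·DD·DD·DD·DD·DD·DD·DD·DD·DB
    B ↦ DB
    C ↦ ADB
    D ↦ DD
  step 3 ⇒ step 4: ADBDDDBDDDDDDDBDDDDDDDBDDDDDDDDADBDDDBDDDDDDDB ⇒ CDB·DD·DB·DD·DD·DD·DB·DD·DD·DD·DD·DD·DD·DD·DB·DD·DD·DD·DD·DD·DD·DD·DB·DD·DD·DD·DD·DD·DD·DD·DD·CDB·DD·DB·DD·DD·DD·DB·DD·DD·DD·DD·DD·DD·DD·DB
    A ↦ CDB

A->CDB, B->DB, C->ADB, D->DD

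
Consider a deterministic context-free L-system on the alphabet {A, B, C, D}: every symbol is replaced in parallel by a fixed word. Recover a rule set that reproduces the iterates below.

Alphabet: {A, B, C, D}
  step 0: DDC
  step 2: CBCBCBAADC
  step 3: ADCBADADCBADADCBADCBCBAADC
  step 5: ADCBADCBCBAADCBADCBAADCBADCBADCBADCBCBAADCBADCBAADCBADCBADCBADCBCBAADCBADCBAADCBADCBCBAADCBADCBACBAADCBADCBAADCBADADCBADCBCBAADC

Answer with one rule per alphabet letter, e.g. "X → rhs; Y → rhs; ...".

A->CB, B->BAD, C->ADC, D->A

  step 2 ⇒ step 3: CBCBCBAADC ⇒ ADC·BAD·ADC·BAD·ADC·BAD·CB·CB·A·ADC
    A ↦ CB
    B ↦ BAD
    C ↦ ADC
    D ↦ A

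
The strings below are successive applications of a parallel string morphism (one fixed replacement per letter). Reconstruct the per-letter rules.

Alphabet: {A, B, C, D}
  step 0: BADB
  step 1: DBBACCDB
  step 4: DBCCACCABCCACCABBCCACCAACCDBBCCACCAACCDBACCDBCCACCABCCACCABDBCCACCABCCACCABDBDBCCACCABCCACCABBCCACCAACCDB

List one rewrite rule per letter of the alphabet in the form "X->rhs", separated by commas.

A->B, B->DB, C->CCA, D->ACC

  step 0 ⇒ step 1: BADB ⇒ DB·B·ACC·DB
    A ↦ B
    B ↦ DB
    D ↦ ACC
    C ↦ CCA  (constrained at step 1)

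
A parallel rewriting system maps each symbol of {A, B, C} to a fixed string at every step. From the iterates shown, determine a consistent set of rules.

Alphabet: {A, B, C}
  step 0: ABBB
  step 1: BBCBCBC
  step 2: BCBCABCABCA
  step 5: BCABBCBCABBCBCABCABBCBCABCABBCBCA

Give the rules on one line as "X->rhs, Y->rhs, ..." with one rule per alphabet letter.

  step 1 ⇒ step 2: BBCBCBC ⇒ BC·BC·A·BC·A·BC·A
    B ↦ BC
    C ↦ A
  step 0 ⇒ step 1: ABBB ⇒ B·BC·BC·BC
    A ↦ B

A->B, B->BC, C->A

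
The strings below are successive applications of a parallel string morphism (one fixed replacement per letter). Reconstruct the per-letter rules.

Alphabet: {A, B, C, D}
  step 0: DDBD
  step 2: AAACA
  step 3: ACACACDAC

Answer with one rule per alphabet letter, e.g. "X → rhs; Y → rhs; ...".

A->AC, B->A, C->D, D->B

  step 2 ⇒ step 3: AAACA ⇒ AC·AC·AC·D·AC
    A ↦ AC
    C ↦ D
    B ↦ A  (constrained at step 0)
    D ↦ B  (constrained at step 0)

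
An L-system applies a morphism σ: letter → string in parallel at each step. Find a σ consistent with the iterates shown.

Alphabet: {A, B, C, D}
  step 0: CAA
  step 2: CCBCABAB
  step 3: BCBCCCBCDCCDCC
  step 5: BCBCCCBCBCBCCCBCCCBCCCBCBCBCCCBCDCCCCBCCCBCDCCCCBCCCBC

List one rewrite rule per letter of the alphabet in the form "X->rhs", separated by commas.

  step 2 ⇒ step 3: CCBCABAB ⇒ BC·BC·CC·BC·D·CC·D·CC
    A ↦ D
    B ↦ CC
    C ↦ BC
    D ↦ AB  (constrained at step 3)

A->D, B->CC, C->BC, D->AB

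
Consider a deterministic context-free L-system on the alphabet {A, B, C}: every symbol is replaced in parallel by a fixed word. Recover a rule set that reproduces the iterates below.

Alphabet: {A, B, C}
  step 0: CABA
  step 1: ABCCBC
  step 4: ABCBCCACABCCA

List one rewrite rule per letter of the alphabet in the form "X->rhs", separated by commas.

  step 0 ⇒ step 1: CABA ⇒ A·BC·C·BC
    A ↦ BC
    B ↦ C
    C ↦ A

A->BC, B->C, C->A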